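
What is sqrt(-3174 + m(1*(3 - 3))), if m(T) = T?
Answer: 23*I*sqrt(6) ≈ 56.338*I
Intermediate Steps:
sqrt(-3174 + m(1*(3 - 3))) = sqrt(-3174 + 1*(3 - 3)) = sqrt(-3174 + 1*0) = sqrt(-3174 + 0) = sqrt(-3174) = 23*I*sqrt(6)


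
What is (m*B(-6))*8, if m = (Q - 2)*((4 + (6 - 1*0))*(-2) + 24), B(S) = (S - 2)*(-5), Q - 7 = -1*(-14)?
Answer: 24320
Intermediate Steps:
Q = 21 (Q = 7 - 1*(-14) = 7 + 14 = 21)
B(S) = 10 - 5*S (B(S) = (-2 + S)*(-5) = 10 - 5*S)
m = 76 (m = (21 - 2)*((4 + (6 - 1*0))*(-2) + 24) = 19*((4 + (6 + 0))*(-2) + 24) = 19*((4 + 6)*(-2) + 24) = 19*(10*(-2) + 24) = 19*(-20 + 24) = 19*4 = 76)
(m*B(-6))*8 = (76*(10 - 5*(-6)))*8 = (76*(10 + 30))*8 = (76*40)*8 = 3040*8 = 24320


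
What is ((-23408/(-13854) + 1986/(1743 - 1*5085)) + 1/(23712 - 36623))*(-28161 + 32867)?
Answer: 256767759089972/49815014829 ≈ 5154.4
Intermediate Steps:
((-23408/(-13854) + 1986/(1743 - 1*5085)) + 1/(23712 - 36623))*(-28161 + 32867) = ((-23408*(-1/13854) + 1986/(1743 - 5085)) + 1/(-12911))*4706 = ((11704/6927 + 1986/(-3342)) - 1/12911)*4706 = ((11704/6927 + 1986*(-1/3342)) - 1/12911)*4706 = ((11704/6927 - 331/557) - 1/12911)*4706 = (4226291/3858339 - 1/12911)*4706 = (54561784762/49815014829)*4706 = 256767759089972/49815014829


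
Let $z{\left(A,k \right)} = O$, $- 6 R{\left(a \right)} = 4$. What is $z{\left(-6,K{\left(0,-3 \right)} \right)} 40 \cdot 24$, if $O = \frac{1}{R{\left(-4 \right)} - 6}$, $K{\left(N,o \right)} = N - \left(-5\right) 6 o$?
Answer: $-144$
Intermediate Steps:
$R{\left(a \right)} = - \frac{2}{3}$ ($R{\left(a \right)} = \left(- \frac{1}{6}\right) 4 = - \frac{2}{3}$)
$K{\left(N,o \right)} = N + 30 o$ ($K{\left(N,o \right)} = N - - 30 o = N + 30 o$)
$O = - \frac{3}{20}$ ($O = \frac{1}{- \frac{2}{3} - 6} = \frac{1}{- \frac{20}{3}} = - \frac{3}{20} \approx -0.15$)
$z{\left(A,k \right)} = - \frac{3}{20}$
$z{\left(-6,K{\left(0,-3 \right)} \right)} 40 \cdot 24 = \left(- \frac{3}{20}\right) 40 \cdot 24 = \left(-6\right) 24 = -144$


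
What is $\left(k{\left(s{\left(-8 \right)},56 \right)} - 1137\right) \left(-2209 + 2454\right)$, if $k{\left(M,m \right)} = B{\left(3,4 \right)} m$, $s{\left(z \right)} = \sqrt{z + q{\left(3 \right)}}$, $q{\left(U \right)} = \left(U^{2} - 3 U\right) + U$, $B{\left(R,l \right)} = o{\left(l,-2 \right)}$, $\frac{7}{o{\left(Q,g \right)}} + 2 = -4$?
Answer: $- \frac{883715}{3} \approx -2.9457 \cdot 10^{5}$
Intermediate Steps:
$o{\left(Q,g \right)} = - \frac{7}{6}$ ($o{\left(Q,g \right)} = \frac{7}{-2 - 4} = \frac{7}{-6} = 7 \left(- \frac{1}{6}\right) = - \frac{7}{6}$)
$B{\left(R,l \right)} = - \frac{7}{6}$
$q{\left(U \right)} = U^{2} - 2 U$
$s{\left(z \right)} = \sqrt{3 + z}$ ($s{\left(z \right)} = \sqrt{z + 3 \left(-2 + 3\right)} = \sqrt{z + 3 \cdot 1} = \sqrt{z + 3} = \sqrt{3 + z}$)
$k{\left(M,m \right)} = - \frac{7 m}{6}$
$\left(k{\left(s{\left(-8 \right)},56 \right)} - 1137\right) \left(-2209 + 2454\right) = \left(\left(- \frac{7}{6}\right) 56 - 1137\right) \left(-2209 + 2454\right) = \left(- \frac{196}{3} - 1137\right) 245 = \left(- \frac{3607}{3}\right) 245 = - \frac{883715}{3}$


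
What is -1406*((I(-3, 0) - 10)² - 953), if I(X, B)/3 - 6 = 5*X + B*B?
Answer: -584896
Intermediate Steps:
I(X, B) = 18 + 3*B² + 15*X (I(X, B) = 18 + 3*(5*X + B*B) = 18 + 3*(5*X + B²) = 18 + 3*(B² + 5*X) = 18 + (3*B² + 15*X) = 18 + 3*B² + 15*X)
-1406*((I(-3, 0) - 10)² - 953) = -1406*(((18 + 3*0² + 15*(-3)) - 10)² - 953) = -1406*(((18 + 3*0 - 45) - 10)² - 953) = -1406*(((18 + 0 - 45) - 10)² - 953) = -1406*((-27 - 10)² - 953) = -1406*((-37)² - 953) = -1406*(1369 - 953) = -1406*416 = -584896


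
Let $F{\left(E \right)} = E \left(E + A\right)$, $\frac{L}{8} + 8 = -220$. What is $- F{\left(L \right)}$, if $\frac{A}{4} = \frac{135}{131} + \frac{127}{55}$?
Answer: $- \frac{23795305728}{7205} \approx -3.3026 \cdot 10^{6}$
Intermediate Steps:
$L = -1824$ ($L = -64 + 8 \left(-220\right) = -64 - 1760 = -1824$)
$A = \frac{96248}{7205}$ ($A = 4 \left(\frac{135}{131} + \frac{127}{55}\right) = 4 \cdot \frac{24062}{7205} = \frac{96248}{7205} \approx 13.359$)
$F{\left(E \right)} = E \left(\frac{96248}{7205} + E\right)$ ($F{\left(E \right)} = E \left(E + \frac{96248}{7205}\right) = E \left(\frac{96248}{7205} + E\right)$)
$- F{\left(L \right)} = - \frac{\left(-1824\right) \left(96248 + 7205 \left(-1824\right)\right)}{7205} = - \frac{\left(-1824\right) \left(96248 - 13141920\right)}{7205} = - \frac{\left(-1824\right) \left(-13045672\right)}{7205} = \left(-1\right) \frac{23795305728}{7205} = - \frac{23795305728}{7205}$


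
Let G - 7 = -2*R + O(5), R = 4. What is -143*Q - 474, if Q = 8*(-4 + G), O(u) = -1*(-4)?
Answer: 670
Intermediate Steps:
O(u) = 4
G = 3 (G = 7 + (-2*4 + 4) = 7 + (-8 + 4) = 7 - 4 = 3)
Q = -8 (Q = 8*(-4 + 3) = 8*(-1) = -8)
-143*Q - 474 = -143*(-8) - 474 = 1144 - 474 = 670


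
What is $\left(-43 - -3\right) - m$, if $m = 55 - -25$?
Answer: $-120$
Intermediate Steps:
$m = 80$ ($m = 55 + 25 = 80$)
$\left(-43 - -3\right) - m = \left(-43 - -3\right) - 80 = \left(-43 + 3\right) - 80 = -40 - 80 = -120$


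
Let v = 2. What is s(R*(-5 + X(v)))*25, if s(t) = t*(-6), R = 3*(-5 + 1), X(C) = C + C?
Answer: -1800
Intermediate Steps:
X(C) = 2*C
R = -12 (R = 3*(-4) = -12)
s(t) = -6*t
s(R*(-5 + X(v)))*25 = -(-72)*(-5 + 2*2)*25 = -(-72)*(-5 + 4)*25 = -(-72)*(-1)*25 = -6*12*25 = -72*25 = -1800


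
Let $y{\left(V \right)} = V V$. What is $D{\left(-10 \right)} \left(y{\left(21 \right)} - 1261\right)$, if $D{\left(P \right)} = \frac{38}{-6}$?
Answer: $\frac{15580}{3} \approx 5193.3$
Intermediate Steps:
$y{\left(V \right)} = V^{2}$
$D{\left(P \right)} = - \frac{19}{3}$ ($D{\left(P \right)} = 38 \left(- \frac{1}{6}\right) = - \frac{19}{3}$)
$D{\left(-10 \right)} \left(y{\left(21 \right)} - 1261\right) = - \frac{19 \left(21^{2} - 1261\right)}{3} = - \frac{19 \left(441 - 1261\right)}{3} = \left(- \frac{19}{3}\right) \left(-820\right) = \frac{15580}{3}$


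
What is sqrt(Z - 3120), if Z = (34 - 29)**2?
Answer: I*sqrt(3095) ≈ 55.633*I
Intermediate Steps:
Z = 25 (Z = 5**2 = 25)
sqrt(Z - 3120) = sqrt(25 - 3120) = sqrt(-3095) = I*sqrt(3095)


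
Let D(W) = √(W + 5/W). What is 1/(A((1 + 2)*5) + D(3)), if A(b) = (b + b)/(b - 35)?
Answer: 18/29 + 4*√42/29 ≈ 1.5146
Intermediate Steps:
A(b) = 2*b/(-35 + b) (A(b) = (2*b)/(-35 + b) = 2*b/(-35 + b))
1/(A((1 + 2)*5) + D(3)) = 1/(2*((1 + 2)*5)/(-35 + (1 + 2)*5) + √(3 + 5/3)) = 1/(2*(3*5)/(-35 + 3*5) + √(3 + 5*(⅓))) = 1/(2*15/(-35 + 15) + √(3 + 5/3)) = 1/(2*15/(-20) + √(14/3)) = 1/(2*15*(-1/20) + √42/3) = 1/(-3/2 + √42/3)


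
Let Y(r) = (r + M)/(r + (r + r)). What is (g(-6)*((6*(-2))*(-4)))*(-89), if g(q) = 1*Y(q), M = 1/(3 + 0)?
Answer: -12104/9 ≈ -1344.9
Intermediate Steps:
M = ⅓ (M = 1/3 = ⅓ ≈ 0.33333)
Y(r) = (⅓ + r)/(3*r) (Y(r) = (r + ⅓)/(r + (r + r)) = (⅓ + r)/(r + 2*r) = (⅓ + r)/((3*r)) = (⅓ + r)*(1/(3*r)) = (⅓ + r)/(3*r))
g(q) = (1 + 3*q)/(9*q) (g(q) = 1*((1 + 3*q)/(9*q)) = (1 + 3*q)/(9*q))
(g(-6)*((6*(-2))*(-4)))*(-89) = (((⅑)*(1 + 3*(-6))/(-6))*((6*(-2))*(-4)))*(-89) = (((⅑)*(-⅙)*(1 - 18))*(-12*(-4)))*(-89) = (((⅑)*(-⅙)*(-17))*48)*(-89) = ((17/54)*48)*(-89) = (136/9)*(-89) = -12104/9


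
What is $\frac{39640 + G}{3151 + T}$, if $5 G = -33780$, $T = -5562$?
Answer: $- \frac{32884}{2411} \approx -13.639$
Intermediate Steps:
$G = -6756$ ($G = \frac{1}{5} \left(-33780\right) = -6756$)
$\frac{39640 + G}{3151 + T} = \frac{39640 - 6756}{3151 - 5562} = \frac{32884}{-2411} = 32884 \left(- \frac{1}{2411}\right) = - \frac{32884}{2411}$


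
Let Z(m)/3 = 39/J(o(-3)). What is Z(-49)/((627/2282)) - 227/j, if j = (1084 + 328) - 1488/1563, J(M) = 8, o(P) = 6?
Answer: 2038427227/38411901 ≈ 53.068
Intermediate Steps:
Z(m) = 117/8 (Z(m) = 3*(39/8) = 117/8)
j = 735156/521 (j = 1412 - 1488*1/1563 = 1412 - 496/521 = 735156/521 ≈ 1411.0)
Z(-49)/((627/2282)) - 227/j = 117/(8*((627/2282))) - 227/735156/521 = 117/(8*((627*(1/2282)))) - 227*521/735156 = 117/(8*(627/2282)) - 118267/735156 = (117/8)*(2282/627) - 118267/735156 = 44499/836 - 118267/735156 = 2038427227/38411901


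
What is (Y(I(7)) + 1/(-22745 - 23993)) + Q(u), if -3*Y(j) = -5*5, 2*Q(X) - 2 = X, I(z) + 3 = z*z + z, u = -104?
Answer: -5982467/140214 ≈ -42.667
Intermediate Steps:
I(z) = -3 + z + z² (I(z) = -3 + (z*z + z) = -3 + (z² + z) = -3 + (z + z²) = -3 + z + z²)
Q(X) = 1 + X/2
Y(j) = 25/3 (Y(j) = -(-5)*5/3 = -⅓*(-25) = 25/3)
(Y(I(7)) + 1/(-22745 - 23993)) + Q(u) = (25/3 + 1/(-22745 - 23993)) + (1 + (½)*(-104)) = (25/3 + 1/(-46738)) + (1 - 52) = (25/3 - 1/46738) - 51 = 1168447/140214 - 51 = -5982467/140214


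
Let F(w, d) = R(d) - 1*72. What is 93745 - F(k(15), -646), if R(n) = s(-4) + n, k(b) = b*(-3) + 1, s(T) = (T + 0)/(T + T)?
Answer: 188925/2 ≈ 94463.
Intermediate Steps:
s(T) = 1/2 (s(T) = T/((2*T)) = T*(1/(2*T)) = 1/2)
k(b) = 1 - 3*b (k(b) = -3*b + 1 = 1 - 3*b)
R(n) = 1/2 + n
F(w, d) = -143/2 + d (F(w, d) = (1/2 + d) - 1*72 = (1/2 + d) - 72 = -143/2 + d)
93745 - F(k(15), -646) = 93745 - (-143/2 - 646) = 93745 - 1*(-1435/2) = 93745 + 1435/2 = 188925/2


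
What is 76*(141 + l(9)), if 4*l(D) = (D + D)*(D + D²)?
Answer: 41496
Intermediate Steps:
l(D) = D*(D + D²)/2 (l(D) = ((D + D)*(D + D²))/4 = ((2*D)*(D + D²))/4 = (2*D*(D + D²))/4 = D*(D + D²)/2)
76*(141 + l(9)) = 76*(141 + (½)*9²*(1 + 9)) = 76*(141 + (½)*81*10) = 76*(141 + 405) = 76*546 = 41496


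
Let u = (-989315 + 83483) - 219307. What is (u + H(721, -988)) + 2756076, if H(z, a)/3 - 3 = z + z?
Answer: 1635272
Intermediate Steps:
H(z, a) = 9 + 6*z (H(z, a) = 9 + 3*(z + z) = 9 + 3*(2*z) = 9 + 6*z)
u = -1125139 (u = -905832 - 219307 = -1125139)
(u + H(721, -988)) + 2756076 = (-1125139 + (9 + 6*721)) + 2756076 = (-1125139 + (9 + 4326)) + 2756076 = (-1125139 + 4335) + 2756076 = -1120804 + 2756076 = 1635272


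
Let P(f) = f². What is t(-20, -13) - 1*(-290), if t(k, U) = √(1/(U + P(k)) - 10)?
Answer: 290 + I*√166367/129 ≈ 290.0 + 3.1619*I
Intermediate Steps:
t(k, U) = √(-10 + 1/(U + k²)) (t(k, U) = √(1/(U + k²) - 10) = √(-10 + 1/(U + k²)))
t(-20, -13) - 1*(-290) = √((1 - 10*(-13) - 10*(-20)²)/(-13 + (-20)²)) - 1*(-290) = √((1 + 130 - 10*400)/(-13 + 400)) + 290 = √((1 + 130 - 4000)/387) + 290 = √((1/387)*(-3869)) + 290 = √(-3869/387) + 290 = I*√166367/129 + 290 = 290 + I*√166367/129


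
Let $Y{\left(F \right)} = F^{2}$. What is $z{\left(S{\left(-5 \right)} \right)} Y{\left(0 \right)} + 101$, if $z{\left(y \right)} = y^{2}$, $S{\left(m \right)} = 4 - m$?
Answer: $101$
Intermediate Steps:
$z{\left(S{\left(-5 \right)} \right)} Y{\left(0 \right)} + 101 = \left(4 - -5\right)^{2} \cdot 0^{2} + 101 = \left(4 + 5\right)^{2} \cdot 0 + 101 = 9^{2} \cdot 0 + 101 = 81 \cdot 0 + 101 = 0 + 101 = 101$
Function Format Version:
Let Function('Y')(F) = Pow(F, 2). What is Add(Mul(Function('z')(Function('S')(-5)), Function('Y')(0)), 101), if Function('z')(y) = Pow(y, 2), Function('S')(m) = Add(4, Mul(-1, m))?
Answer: 101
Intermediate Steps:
Add(Mul(Function('z')(Function('S')(-5)), Function('Y')(0)), 101) = Add(Mul(Pow(Add(4, Mul(-1, -5)), 2), Pow(0, 2)), 101) = Add(Mul(Pow(Add(4, 5), 2), 0), 101) = Add(Mul(Pow(9, 2), 0), 101) = Add(Mul(81, 0), 101) = Add(0, 101) = 101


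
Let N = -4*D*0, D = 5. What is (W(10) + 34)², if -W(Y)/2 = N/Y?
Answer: 1156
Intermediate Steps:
N = 0 (N = -4*5*0 = -20*0 = 0)
W(Y) = 0 (W(Y) = -0/Y = -2*0 = 0)
(W(10) + 34)² = (0 + 34)² = 34² = 1156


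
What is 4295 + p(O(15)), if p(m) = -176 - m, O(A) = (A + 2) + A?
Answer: 4087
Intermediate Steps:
O(A) = 2 + 2*A (O(A) = (2 + A) + A = 2 + 2*A)
4295 + p(O(15)) = 4295 + (-176 - (2 + 2*15)) = 4295 + (-176 - (2 + 30)) = 4295 + (-176 - 1*32) = 4295 + (-176 - 32) = 4295 - 208 = 4087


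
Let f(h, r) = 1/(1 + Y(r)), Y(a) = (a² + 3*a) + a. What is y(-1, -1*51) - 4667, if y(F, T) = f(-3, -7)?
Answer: -102673/22 ≈ -4667.0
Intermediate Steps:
Y(a) = a² + 4*a
f(h, r) = 1/(1 + r*(4 + r))
y(F, T) = 1/22 (y(F, T) = 1/(1 - 7*(4 - 7)) = 1/(1 - 7*(-3)) = 1/(1 + 21) = 1/22)
y(-1, -1*51) - 4667 = 1/22 - 4667 = -102673/22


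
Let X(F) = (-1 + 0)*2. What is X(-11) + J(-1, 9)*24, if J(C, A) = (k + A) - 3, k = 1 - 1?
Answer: 142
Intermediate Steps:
k = 0
X(F) = -2 (X(F) = -1*2 = -2)
J(C, A) = -3 + A (J(C, A) = (0 + A) - 3 = A - 3 = -3 + A)
X(-11) + J(-1, 9)*24 = -2 + (-3 + 9)*24 = -2 + 6*24 = -2 + 144 = 142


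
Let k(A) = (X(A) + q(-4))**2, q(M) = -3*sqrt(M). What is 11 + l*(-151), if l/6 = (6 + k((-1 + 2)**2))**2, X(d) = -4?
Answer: 1909859 + 1217664*I ≈ 1.9099e+6 + 1.2177e+6*I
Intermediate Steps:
k(A) = (-4 - 6*I)**2
l = 6*(-14 + 48*I)**2 (l = 6*(6 + (-20 + 48*I))**2 = 6*(-14 + 48*I)**2 ≈ -12648.0 - 8064.0*I)
11 + l*(-151) = 11 + (-12648 - 8064*I)*(-151) = 11 + (1909848 + 1217664*I) = 1909859 + 1217664*I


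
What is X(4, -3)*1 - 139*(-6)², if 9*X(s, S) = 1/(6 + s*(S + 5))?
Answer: -630503/126 ≈ -5004.0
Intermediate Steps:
X(s, S) = 1/(9*(6 + s*(5 + S))) (X(s, S) = 1/(9*(6 + s*(S + 5))) = 1/(9*(6 + s*(5 + S))))
X(4, -3)*1 - 139*(-6)² = (1/(9*(6 + 5*4 - 3*4)))*1 - 139*(-6)² = (1/(9*(6 + 20 - 12)))*1 - 139*36 = ((⅑)/14)*1 - 5004 = ((⅑)*(1/14))*1 - 5004 = (1/126)*1 - 5004 = 1/126 - 5004 = -630503/126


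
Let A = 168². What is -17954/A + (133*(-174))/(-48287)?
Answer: -106892495/681426144 ≈ -0.15687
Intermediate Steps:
A = 28224
-17954/A + (133*(-174))/(-48287) = -17954/28224 + (133*(-174))/(-48287) = -17954*1/28224 - 23142*(-1/48287) = -8977/14112 + 23142/48287 = -106892495/681426144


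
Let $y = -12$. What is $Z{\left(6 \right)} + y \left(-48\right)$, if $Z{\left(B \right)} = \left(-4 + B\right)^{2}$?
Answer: $580$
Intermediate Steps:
$Z{\left(6 \right)} + y \left(-48\right) = \left(-4 + 6\right)^{2} - -576 = 2^{2} + 576 = 4 + 576 = 580$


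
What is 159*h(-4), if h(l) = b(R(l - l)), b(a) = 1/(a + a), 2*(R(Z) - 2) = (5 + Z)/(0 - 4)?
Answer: 636/11 ≈ 57.818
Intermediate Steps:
R(Z) = 11/8 - Z/8 (R(Z) = 2 + ((5 + Z)/(0 - 4))/2 = 2 + ((5 + Z)/(-4))/2 = 2 + ((5 + Z)*(-1/4))/2 = 2 + (-5/4 - Z/4)/2 = 2 + (-5/8 - Z/8) = 11/8 - Z/8)
b(a) = 1/(2*a)
h(l) = 4/11 (h(l) = 1/(2*(11/8 - (l - l)/8)) = 1/(2*(11/8 - 1/8*0)) = 1/(2*(11/8 + 0)) = 1/(2*(11/8)) = (1/2)*(8/11) = 4/11)
159*h(-4) = 159*(4/11) = 636/11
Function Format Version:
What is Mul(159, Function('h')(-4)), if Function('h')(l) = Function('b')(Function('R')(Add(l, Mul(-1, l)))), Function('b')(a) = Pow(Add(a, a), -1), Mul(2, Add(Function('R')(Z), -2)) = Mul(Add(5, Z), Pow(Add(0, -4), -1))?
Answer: Rational(636, 11) ≈ 57.818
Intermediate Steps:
Function('R')(Z) = Add(Rational(11, 8), Mul(Rational(-1, 8), Z)) (Function('R')(Z) = Add(2, Mul(Rational(1, 2), Mul(Add(5, Z), Pow(Add(0, -4), -1)))) = Add(2, Mul(Rational(1, 2), Mul(Add(5, Z), Pow(-4, -1)))) = Add(2, Mul(Rational(1, 2), Mul(Add(5, Z), Rational(-1, 4)))) = Add(2, Mul(Rational(1, 2), Add(Rational(-5, 4), Mul(Rational(-1, 4), Z)))) = Add(2, Add(Rational(-5, 8), Mul(Rational(-1, 8), Z))) = Add(Rational(11, 8), Mul(Rational(-1, 8), Z)))
Function('b')(a) = Mul(Rational(1, 2), Pow(a, -1)) (Function('b')(a) = Pow(Mul(2, a), -1) = Mul(Rational(1, 2), Pow(a, -1)))
Function('h')(l) = Rational(4, 11) (Function('h')(l) = Mul(Rational(1, 2), Pow(Add(Rational(11, 8), Mul(Rational(-1, 8), Add(l, Mul(-1, l)))), -1)) = Mul(Rational(1, 2), Pow(Add(Rational(11, 8), Mul(Rational(-1, 8), 0)), -1)) = Mul(Rational(1, 2), Pow(Add(Rational(11, 8), 0), -1)) = Mul(Rational(1, 2), Pow(Rational(11, 8), -1)) = Mul(Rational(1, 2), Rational(8, 11)) = Rational(4, 11))
Mul(159, Function('h')(-4)) = Mul(159, Rational(4, 11)) = Rational(636, 11)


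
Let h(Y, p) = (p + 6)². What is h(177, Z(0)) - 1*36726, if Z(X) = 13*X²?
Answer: -36690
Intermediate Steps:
h(Y, p) = (6 + p)²
h(177, Z(0)) - 1*36726 = (6 + 13*0²)² - 1*36726 = (6 + 13*0)² - 36726 = (6 + 0)² - 36726 = 6² - 36726 = 36 - 36726 = -36690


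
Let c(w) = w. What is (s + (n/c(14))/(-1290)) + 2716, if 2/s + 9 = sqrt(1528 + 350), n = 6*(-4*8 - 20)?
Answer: 2448485024/901495 + 2*sqrt(1878)/1797 ≈ 2716.1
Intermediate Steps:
n = -312 (n = 6*(-32 - 20) = 6*(-52) = -312)
s = 2/(-9 + sqrt(1878)) (s = 2/(-9 + sqrt(1528 + 350)) = 2/(-9 + sqrt(1878)) ≈ 0.058248)
(s + (n/c(14))/(-1290)) + 2716 = ((6/599 + 2*sqrt(1878)/1797) - 312/14/(-1290)) + 2716 = ((6/599 + 2*sqrt(1878)/1797) - 312*1/14*(-1/1290)) + 2716 = ((6/599 + 2*sqrt(1878)/1797) - 156/7*(-1/1290)) + 2716 = ((6/599 + 2*sqrt(1878)/1797) + 26/1505) + 2716 = (24604/901495 + 2*sqrt(1878)/1797) + 2716 = 2448485024/901495 + 2*sqrt(1878)/1797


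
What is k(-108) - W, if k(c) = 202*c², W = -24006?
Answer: 2380134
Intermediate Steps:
k(-108) - W = 202*(-108)² - 1*(-24006) = 202*11664 + 24006 = 2356128 + 24006 = 2380134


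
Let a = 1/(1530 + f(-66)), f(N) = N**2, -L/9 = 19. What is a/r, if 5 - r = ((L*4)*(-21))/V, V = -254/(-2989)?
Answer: -127/126351012618 ≈ -1.0051e-9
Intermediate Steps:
L = -171 (L = -9*19 = -171)
V = 254/2989 (V = -254*(-1/2989) = 254/2989 ≈ 0.084978)
a = 1/5886 (a = 1/(1530 + (-66)**2) = 1/(1530 + 4356) = 1/5886 ≈ 0.00016989)
r = -21466363/127 (r = 5 - -171*4*(-21)/254/2989 = 5 - (-684*(-21))*2989/254 = 5 - 14364*2989/254 = 5 - 1*21466998/127 = 5 - 21466998/127 = -21466363/127 ≈ -1.6903e+5)
a/r = 1/(5886*(-21466363/127)) = (1/5886)*(-127/21466363) = -127/126351012618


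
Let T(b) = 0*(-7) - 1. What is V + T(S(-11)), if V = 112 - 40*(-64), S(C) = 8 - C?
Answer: 2671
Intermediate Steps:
T(b) = -1 (T(b) = 0 - 1 = -1)
V = 2672 (V = 112 + 2560 = 2672)
V + T(S(-11)) = 2672 - 1 = 2671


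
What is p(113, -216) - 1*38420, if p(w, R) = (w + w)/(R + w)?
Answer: -3957486/103 ≈ -38422.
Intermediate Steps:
p(w, R) = 2*w/(R + w) (p(w, R) = (2*w)/(R + w) = 2*w/(R + w))
p(113, -216) - 1*38420 = 2*113/(-216 + 113) - 1*38420 = 2*113/(-103) - 38420 = 2*113*(-1/103) - 38420 = -226/103 - 38420 = -3957486/103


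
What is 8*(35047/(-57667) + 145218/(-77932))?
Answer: -22211138420/1123526161 ≈ -19.769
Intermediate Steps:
8*(35047/(-57667) + 145218/(-77932)) = 8*(35047*(-1/57667) + 145218*(-1/77932)) = 8*(-35047/57667 - 72609/38966) = 8*(-5552784605/2247052322) = -22211138420/1123526161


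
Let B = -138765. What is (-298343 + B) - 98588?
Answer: -535696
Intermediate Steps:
(-298343 + B) - 98588 = (-298343 - 138765) - 98588 = -437108 - 98588 = -535696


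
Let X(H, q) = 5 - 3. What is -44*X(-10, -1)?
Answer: -88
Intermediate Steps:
X(H, q) = 2
-44*X(-10, -1) = -44*2 = -88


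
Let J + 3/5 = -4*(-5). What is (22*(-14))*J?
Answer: -29876/5 ≈ -5975.2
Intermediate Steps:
J = 97/5 (J = -3/5 - 4*(-5) = -3/5 + 20 = 97/5 ≈ 19.400)
(22*(-14))*J = (22*(-14))*(97/5) = -308*97/5 = -29876/5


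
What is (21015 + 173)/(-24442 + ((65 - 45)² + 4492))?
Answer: -10594/9775 ≈ -1.0838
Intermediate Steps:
(21015 + 173)/(-24442 + ((65 - 45)² + 4492)) = 21188/(-24442 + (20² + 4492)) = 21188/(-24442 + (400 + 4492)) = 21188/(-24442 + 4892) = 21188/(-19550) = 21188*(-1/19550) = -10594/9775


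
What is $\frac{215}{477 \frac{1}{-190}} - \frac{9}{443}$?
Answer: $- \frac{18100843}{211311} \approx -85.66$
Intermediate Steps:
$\frac{215}{477 \frac{1}{-190}} - \frac{9}{443} = \frac{215}{477 \left(- \frac{1}{190}\right)} - \frac{9}{443} = \frac{215}{- \frac{477}{190}} - \frac{9}{443} = 215 \left(- \frac{190}{477}\right) - \frac{9}{443} = - \frac{40850}{477} - \frac{9}{443} = - \frac{18100843}{211311}$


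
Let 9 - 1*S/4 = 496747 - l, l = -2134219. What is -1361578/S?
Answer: 680789/5261914 ≈ 0.12938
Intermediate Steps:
S = -10523828 (S = 36 - 4*(496747 - 1*(-2134219)) = 36 - 4*(496747 + 2134219) = 36 - 4*2630966 = 36 - 10523864 = -10523828)
-1361578/S = -1361578/(-10523828) = -1361578*(-1/10523828) = 680789/5261914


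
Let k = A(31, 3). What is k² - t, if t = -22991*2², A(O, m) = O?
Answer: 92925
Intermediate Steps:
t = -91964 (t = -22991*4 = -91964)
k = 31
k² - t = 31² - 1*(-91964) = 961 + 91964 = 92925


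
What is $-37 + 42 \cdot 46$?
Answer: $1895$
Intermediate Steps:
$-37 + 42 \cdot 46 = -37 + 1932 = 1895$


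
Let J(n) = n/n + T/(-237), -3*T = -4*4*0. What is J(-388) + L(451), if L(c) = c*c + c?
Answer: 203853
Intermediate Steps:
T = 0 (T = -(-4*4)*0/3 = -(-16)*0/3 = -⅓*0 = 0)
L(c) = c + c² (L(c) = c² + c = c + c²)
J(n) = 1 (J(n) = n/n + 0/(-237) = 1 + 0*(-1/237) = 1 + 0 = 1)
J(-388) + L(451) = 1 + 451*(1 + 451) = 1 + 451*452 = 1 + 203852 = 203853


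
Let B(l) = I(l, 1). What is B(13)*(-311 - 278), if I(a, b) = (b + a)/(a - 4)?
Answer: -8246/9 ≈ -916.22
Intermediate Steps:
I(a, b) = (a + b)/(-4 + a)
B(l) = (1 + l)/(-4 + l) (B(l) = (l + 1)/(-4 + l) = (1 + l)/(-4 + l))
B(13)*(-311 - 278) = ((1 + 13)/(-4 + 13))*(-311 - 278) = (14/9)*(-589) = -8246/9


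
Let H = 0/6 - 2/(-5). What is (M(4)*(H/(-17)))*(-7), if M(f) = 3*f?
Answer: 168/85 ≈ 1.9765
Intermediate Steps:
H = 2/5 (H = 0*(1/6) - 2*(-1/5) = 0 + 2/5 = 2/5 ≈ 0.40000)
(M(4)*(H/(-17)))*(-7) = ((3*4)*((2/5)/(-17)))*(-7) = (12*((2/5)*(-1/17)))*(-7) = (12*(-2/85))*(-7) = -24/85*(-7) = 168/85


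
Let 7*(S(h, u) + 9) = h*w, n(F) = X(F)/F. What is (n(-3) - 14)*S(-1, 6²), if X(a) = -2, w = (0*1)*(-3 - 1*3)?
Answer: 120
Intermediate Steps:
w = 0 (w = 0*(-3 - 3) = 0*(-6) = 0)
n(F) = -2/F
S(h, u) = -9 (S(h, u) = -9 + (h*0)/7 = -9 + (⅐)*0 = -9 + 0 = -9)
(n(-3) - 14)*S(-1, 6²) = (-2/(-3) - 14)*(-9) = (-2*(-⅓) - 14)*(-9) = (⅔ - 14)*(-9) = -40/3*(-9) = 120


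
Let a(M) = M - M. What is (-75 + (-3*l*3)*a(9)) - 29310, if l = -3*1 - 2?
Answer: -29385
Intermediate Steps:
a(M) = 0
l = -5 (l = -3 - 2 = -5)
(-75 + (-3*l*3)*a(9)) - 29310 = (-75 + (-3*(-5)*3)*0) - 29310 = (-75 + (15*3)*0) - 29310 = (-75 + 45*0) - 29310 = (-75 + 0) - 29310 = -75 - 29310 = -29385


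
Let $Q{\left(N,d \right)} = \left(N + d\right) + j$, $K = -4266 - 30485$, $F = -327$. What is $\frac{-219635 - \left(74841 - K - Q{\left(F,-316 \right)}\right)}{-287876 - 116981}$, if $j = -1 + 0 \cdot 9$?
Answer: $\frac{329871}{404857} \approx 0.81478$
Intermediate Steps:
$K = -34751$
$j = -1$ ($j = -1 + 0 = -1$)
$Q{\left(N,d \right)} = -1 + N + d$ ($Q{\left(N,d \right)} = \left(N + d\right) - 1 = -1 + N + d$)
$\frac{-219635 - \left(74841 - K - Q{\left(F,-316 \right)}\right)}{-287876 - 116981} = \frac{-219635 - 110236}{-287876 - 116981} = \frac{-219635 - 110236}{-404857} = \left(-219635 - 110236\right) \left(- \frac{1}{404857}\right) = \left(-329871\right) \left(- \frac{1}{404857}\right) = \frac{329871}{404857}$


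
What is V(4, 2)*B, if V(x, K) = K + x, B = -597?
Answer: -3582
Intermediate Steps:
V(4, 2)*B = (2 + 4)*(-597) = 6*(-597) = -3582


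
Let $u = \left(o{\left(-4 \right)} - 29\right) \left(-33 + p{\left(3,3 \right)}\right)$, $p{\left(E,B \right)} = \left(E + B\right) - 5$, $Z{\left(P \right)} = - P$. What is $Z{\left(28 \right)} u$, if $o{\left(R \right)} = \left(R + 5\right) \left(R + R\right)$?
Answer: $-33152$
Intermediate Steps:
$o{\left(R \right)} = 2 R \left(5 + R\right)$ ($o{\left(R \right)} = \left(5 + R\right) 2 R = 2 R \left(5 + R\right)$)
$p{\left(E,B \right)} = -5 + B + E$ ($p{\left(E,B \right)} = \left(B + E\right) - 5 = -5 + B + E$)
$u = 1184$ ($u = \left(2 \left(-4\right) \left(5 - 4\right) - 29\right) \left(-33 + \left(-5 + 3 + 3\right)\right) = \left(2 \left(-4\right) 1 - 29\right) \left(-33 + 1\right) = \left(-8 - 29\right) \left(-32\right) = \left(-37\right) \left(-32\right) = 1184$)
$Z{\left(28 \right)} u = \left(-1\right) 28 \cdot 1184 = \left(-28\right) 1184 = -33152$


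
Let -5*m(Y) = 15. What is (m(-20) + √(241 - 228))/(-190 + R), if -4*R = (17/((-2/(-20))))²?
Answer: 3/7415 - √13/7415 ≈ -8.1666e-5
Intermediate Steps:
m(Y) = -3 (m(Y) = -⅕*15 = -3)
R = -7225 (R = -(17/((-2/(-20))))²/4 = -(17/((-2*(-1/20))))²/4 = -(17/(⅒))²/4 = -(17*10)²/4 = -¼*170² = -¼*28900 = -7225)
(m(-20) + √(241 - 228))/(-190 + R) = (-3 + √(241 - 228))/(-190 - 7225) = (-3 + √13)/(-7415) = (-3 + √13)*(-1/7415) = 3/7415 - √13/7415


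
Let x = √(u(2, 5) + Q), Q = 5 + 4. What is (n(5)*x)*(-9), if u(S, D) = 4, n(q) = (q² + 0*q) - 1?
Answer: -216*√13 ≈ -778.80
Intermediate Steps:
n(q) = -1 + q² (n(q) = (q² + 0) - 1 = q² - 1 = -1 + q²)
Q = 9
x = √13 (x = √(4 + 9) = √13 ≈ 3.6056)
(n(5)*x)*(-9) = ((-1 + 5²)*√13)*(-9) = ((-1 + 25)*√13)*(-9) = (24*√13)*(-9) = -216*√13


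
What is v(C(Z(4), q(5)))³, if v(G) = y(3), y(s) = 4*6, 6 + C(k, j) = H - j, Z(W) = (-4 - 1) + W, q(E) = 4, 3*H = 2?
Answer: 13824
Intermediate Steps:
H = ⅔ (H = (⅓)*2 = ⅔ ≈ 0.66667)
Z(W) = -5 + W
C(k, j) = -16/3 - j (C(k, j) = -6 + (⅔ - j) = -16/3 - j)
y(s) = 24
v(G) = 24
v(C(Z(4), q(5)))³ = 24³ = 13824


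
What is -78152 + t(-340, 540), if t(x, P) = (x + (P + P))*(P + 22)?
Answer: 337728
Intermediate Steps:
t(x, P) = (22 + P)*(x + 2*P) (t(x, P) = (x + 2*P)*(22 + P) = (22 + P)*(x + 2*P))
-78152 + t(-340, 540) = -78152 + (2*540**2 + 22*(-340) + 44*540 + 540*(-340)) = -78152 + (2*291600 - 7480 + 23760 - 183600) = -78152 + (583200 - 7480 + 23760 - 183600) = -78152 + 415880 = 337728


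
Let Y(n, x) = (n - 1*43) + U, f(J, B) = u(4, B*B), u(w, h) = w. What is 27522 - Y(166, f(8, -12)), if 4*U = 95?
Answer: 109501/4 ≈ 27375.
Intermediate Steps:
U = 95/4 (U = (¼)*95 = 95/4 ≈ 23.750)
f(J, B) = 4
Y(n, x) = -77/4 + n (Y(n, x) = (n - 1*43) + 95/4 = (n - 43) + 95/4 = (-43 + n) + 95/4 = -77/4 + n)
27522 - Y(166, f(8, -12)) = 27522 - (-77/4 + 166) = 27522 - 1*587/4 = 27522 - 587/4 = 109501/4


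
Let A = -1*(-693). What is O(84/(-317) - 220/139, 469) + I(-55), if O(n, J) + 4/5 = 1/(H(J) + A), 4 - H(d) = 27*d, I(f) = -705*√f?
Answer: -47869/59830 - 705*I*√55 ≈ -0.80008 - 5228.4*I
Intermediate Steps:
A = 693
H(d) = 4 - 27*d
O(n, J) = -⅘ + 1/(697 - 27*J) (O(n, J) = -⅘ + 1/((4 - 27*J) + 693) = -⅘ + 1/(697 - 27*J))
O(84/(-317) - 220/139, 469) + I(-55) = (2783 - 108*469)/(5*(-697 + 27*469)) - 705*I*√55 = (2783 - 50652)/(5*(-697 + 12663)) - 705*I*√55 = (⅕)*(-47869)/11966 - 705*I*√55 = (⅕)*(1/11966)*(-47869) - 705*I*√55 = -47869/59830 - 705*I*√55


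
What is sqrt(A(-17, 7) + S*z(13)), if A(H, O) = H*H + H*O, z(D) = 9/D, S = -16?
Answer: sqrt(26858)/13 ≈ 12.606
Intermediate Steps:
A(H, O) = H**2 + H*O
sqrt(A(-17, 7) + S*z(13)) = sqrt(-17*(-17 + 7) - 144/13) = sqrt(-17*(-10) - 144/13) = sqrt(170 - 16*9/13) = sqrt(170 - 144/13) = sqrt(2066/13) = sqrt(26858)/13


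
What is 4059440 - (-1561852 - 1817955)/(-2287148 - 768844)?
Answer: 12405612784673/3055992 ≈ 4.0594e+6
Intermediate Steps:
4059440 - (-1561852 - 1817955)/(-2287148 - 768844) = 4059440 - (-3379807)/(-3055992) = 4059440 - (-3379807)*(-1)/3055992 = 4059440 - 1*3379807/3055992 = 4059440 - 3379807/3055992 = 12405612784673/3055992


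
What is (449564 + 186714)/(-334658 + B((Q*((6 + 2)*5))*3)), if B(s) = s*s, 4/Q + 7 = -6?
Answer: -53765491/28163401 ≈ -1.9091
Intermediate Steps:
Q = -4/13 (Q = 4/(-7 - 6) = 4/(-13) = 4*(-1/13) = -4/13 ≈ -0.30769)
B(s) = s**2
(449564 + 186714)/(-334658 + B((Q*((6 + 2)*5))*3)) = (449564 + 186714)/(-334658 + (-4*(6 + 2)*5/13*3)**2) = 636278/(-334658 + (-32*5/13*3)**2) = 636278/(-334658 + (-4/13*40*3)**2) = 636278/(-334658 + (-160/13*3)**2) = 636278/(-334658 + (-480/13)**2) = 636278/(-334658 + 230400/169) = 636278/(-56326802/169) = 636278*(-169/56326802) = -53765491/28163401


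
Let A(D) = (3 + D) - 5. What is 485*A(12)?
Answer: 4850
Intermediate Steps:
A(D) = -2 + D
485*A(12) = 485*(-2 + 12) = 485*10 = 4850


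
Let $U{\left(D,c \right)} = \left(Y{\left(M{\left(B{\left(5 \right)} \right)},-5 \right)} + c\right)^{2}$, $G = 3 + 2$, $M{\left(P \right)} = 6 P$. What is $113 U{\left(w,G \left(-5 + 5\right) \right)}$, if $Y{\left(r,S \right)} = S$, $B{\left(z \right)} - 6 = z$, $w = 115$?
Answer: $2825$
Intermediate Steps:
$B{\left(z \right)} = 6 + z$
$G = 5$
$U{\left(D,c \right)} = \left(-5 + c\right)^{2}$
$113 U{\left(w,G \left(-5 + 5\right) \right)} = 113 \left(-5 + 5 \left(-5 + 5\right)\right)^{2} = 113 \left(-5 + 5 \cdot 0\right)^{2} = 113 \left(-5 + 0\right)^{2} = 113 \left(-5\right)^{2} = 113 \cdot 25 = 2825$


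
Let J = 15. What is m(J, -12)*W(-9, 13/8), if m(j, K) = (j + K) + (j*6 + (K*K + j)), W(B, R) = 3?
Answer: 756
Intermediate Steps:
m(j, K) = K + K² + 8*j (m(j, K) = (K + j) + (6*j + (K² + j)) = (K + j) + (6*j + (j + K²)) = (K + j) + (K² + 7*j) = K + K² + 8*j)
m(J, -12)*W(-9, 13/8) = (-12 + (-12)² + 8*15)*3 = (-12 + 144 + 120)*3 = 252*3 = 756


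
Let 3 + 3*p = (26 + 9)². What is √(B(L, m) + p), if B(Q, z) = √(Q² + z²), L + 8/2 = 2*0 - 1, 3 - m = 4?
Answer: √(3666 + 9*√26)/3 ≈ 20.308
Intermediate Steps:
m = -1 (m = 3 - 1*4 = 3 - 4 = -1)
p = 1222/3 (p = -1 + (26 + 9)²/3 = -1 + (⅓)*35² = -1 + (⅓)*1225 = -1 + 1225/3 = 1222/3 ≈ 407.33)
L = -5 (L = -4 + (2*0 - 1) = -4 + (0 - 1) = -4 - 1 = -5)
√(B(L, m) + p) = √(√((-5)² + (-1)²) + 1222/3) = √(√(25 + 1) + 1222/3) = √(√26 + 1222/3) = √(1222/3 + √26)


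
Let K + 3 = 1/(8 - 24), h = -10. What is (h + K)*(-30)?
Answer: 3135/8 ≈ 391.88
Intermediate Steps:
K = -49/16 (K = -3 + 1/(8 - 24) = -3 + 1/(-16) = -3 - 1/16 = -49/16 ≈ -3.0625)
(h + K)*(-30) = (-10 - 49/16)*(-30) = -209/16*(-30) = 3135/8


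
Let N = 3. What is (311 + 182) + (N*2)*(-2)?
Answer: 481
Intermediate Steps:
(311 + 182) + (N*2)*(-2) = (311 + 182) + (3*2)*(-2) = 493 + 6*(-2) = 493 - 12 = 481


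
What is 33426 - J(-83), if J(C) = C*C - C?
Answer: 26454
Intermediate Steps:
J(C) = C² - C
33426 - J(-83) = 33426 - (-83)*(-1 - 83) = 33426 - (-83)*(-84) = 33426 - 1*6972 = 33426 - 6972 = 26454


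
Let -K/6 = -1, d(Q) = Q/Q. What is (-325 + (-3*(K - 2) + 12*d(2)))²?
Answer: 105625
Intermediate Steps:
d(Q) = 1
K = 6 (K = -6*(-1) = 6)
(-325 + (-3*(K - 2) + 12*d(2)))² = (-325 + (-3*(6 - 2) + 12*1))² = (-325 + (-3*4 + 12))² = (-325 + (-12 + 12))² = (-325 + 0)² = (-325)² = 105625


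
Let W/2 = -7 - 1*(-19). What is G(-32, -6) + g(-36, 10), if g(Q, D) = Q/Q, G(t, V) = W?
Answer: 25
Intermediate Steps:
W = 24 (W = 2*(-7 - 1*(-19)) = 2*(-7 + 19) = 2*12 = 24)
G(t, V) = 24
g(Q, D) = 1
G(-32, -6) + g(-36, 10) = 24 + 1 = 25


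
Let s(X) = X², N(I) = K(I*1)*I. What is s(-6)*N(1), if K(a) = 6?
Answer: 216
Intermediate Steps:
N(I) = 6*I
s(-6)*N(1) = (-6)²*(6*1) = 36*6 = 216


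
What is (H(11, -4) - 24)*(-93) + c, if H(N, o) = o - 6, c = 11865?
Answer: 15027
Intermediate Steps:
H(N, o) = -6 + o
(H(11, -4) - 24)*(-93) + c = ((-6 - 4) - 24)*(-93) + 11865 = (-10 - 24)*(-93) + 11865 = -34*(-93) + 11865 = 3162 + 11865 = 15027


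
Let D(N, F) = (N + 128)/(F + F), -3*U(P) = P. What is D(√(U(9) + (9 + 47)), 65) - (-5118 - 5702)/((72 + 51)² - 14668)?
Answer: 732804/29965 + √53/130 ≈ 24.511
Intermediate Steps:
U(P) = -P/3
D(N, F) = (128 + N)/(2*F) (D(N, F) = (128 + N)/((2*F)) = (128 + N)*(1/(2*F)) = (128 + N)/(2*F))
D(√(U(9) + (9 + 47)), 65) - (-5118 - 5702)/((72 + 51)² - 14668) = (½)*(128 + √(-⅓*9 + (9 + 47)))/65 - (-5118 - 5702)/((72 + 51)² - 14668) = (½)*(1/65)*(128 + √(-3 + 56)) - (-10820)/(123² - 14668) = (½)*(1/65)*(128 + √53) - (-10820)/(15129 - 14668) = (64/65 + √53/130) - (-10820)/461 = (64/65 + √53/130) - 1*(-10820/461) = (64/65 + √53/130) + 10820/461 = 732804/29965 + √53/130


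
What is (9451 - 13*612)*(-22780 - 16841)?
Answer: -59233395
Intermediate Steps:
(9451 - 13*612)*(-22780 - 16841) = (9451 - 7956)*(-39621) = 1495*(-39621) = -59233395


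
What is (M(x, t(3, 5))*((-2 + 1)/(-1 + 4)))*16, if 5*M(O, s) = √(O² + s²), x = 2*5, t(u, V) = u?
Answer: -16*√109/15 ≈ -11.136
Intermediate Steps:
x = 10
M(O, s) = √(O² + s²)/5
(M(x, t(3, 5))*((-2 + 1)/(-1 + 4)))*16 = ((√(10² + 3²)/5)*((-2 + 1)/(-1 + 4)))*16 = ((√(100 + 9)/5)*(-1/3))*16 = ((√109/5)*(-1*⅓))*16 = ((√109/5)*(-⅓))*16 = -√109/15*16 = -16*√109/15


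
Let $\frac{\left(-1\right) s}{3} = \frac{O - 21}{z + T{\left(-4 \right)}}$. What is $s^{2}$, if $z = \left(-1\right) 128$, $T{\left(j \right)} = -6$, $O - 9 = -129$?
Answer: $\frac{178929}{17956} \approx 9.9649$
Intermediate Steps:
$O = -120$ ($O = 9 - 129 = -120$)
$z = -128$
$s = - \frac{423}{134}$ ($s = - 3 \frac{-120 - 21}{-128 - 6} = - 3 \left(- \frac{141}{-134}\right) = - 3 \left(\left(-141\right) \left(- \frac{1}{134}\right)\right) = \left(-3\right) \frac{141}{134} = - \frac{423}{134} \approx -3.1567$)
$s^{2} = \left(- \frac{423}{134}\right)^{2} = \frac{178929}{17956}$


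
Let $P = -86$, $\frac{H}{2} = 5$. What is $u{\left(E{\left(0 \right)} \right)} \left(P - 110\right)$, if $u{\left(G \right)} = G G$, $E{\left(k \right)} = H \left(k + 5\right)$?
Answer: $-490000$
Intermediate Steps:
$H = 10$ ($H = 2 \cdot 5 = 10$)
$E{\left(k \right)} = 50 + 10 k$ ($E{\left(k \right)} = 10 \left(k + 5\right) = 10 \left(5 + k\right) = 50 + 10 k$)
$u{\left(G \right)} = G^{2}$
$u{\left(E{\left(0 \right)} \right)} \left(P - 110\right) = \left(50 + 10 \cdot 0\right)^{2} \left(-86 - 110\right) = \left(50 + 0\right)^{2} \left(-196\right) = 50^{2} \left(-196\right) = 2500 \left(-196\right) = -490000$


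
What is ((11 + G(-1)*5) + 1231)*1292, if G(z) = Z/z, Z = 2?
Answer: 1591744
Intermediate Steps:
G(z) = 2/z
((11 + G(-1)*5) + 1231)*1292 = ((11 + (2/(-1))*5) + 1231)*1292 = ((11 + (2*(-1))*5) + 1231)*1292 = ((11 - 2*5) + 1231)*1292 = ((11 - 10) + 1231)*1292 = (1 + 1231)*1292 = 1232*1292 = 1591744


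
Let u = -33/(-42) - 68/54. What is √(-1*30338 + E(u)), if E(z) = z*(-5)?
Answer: I*√481608498/126 ≈ 174.17*I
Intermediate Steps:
u = -179/378 (u = -33*(-1/42) - 68*1/54 = 11/14 - 34/27 = -179/378 ≈ -0.47355)
E(z) = -5*z
√(-1*30338 + E(u)) = √(-1*30338 - 5*(-179/378)) = √(-30338 + 895/378) = √(-11466869/378) = I*√481608498/126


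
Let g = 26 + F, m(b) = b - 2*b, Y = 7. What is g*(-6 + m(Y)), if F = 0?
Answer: -338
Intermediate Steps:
m(b) = -b
g = 26 (g = 26 + 0 = 26)
g*(-6 + m(Y)) = 26*(-6 - 1*7) = 26*(-6 - 7) = 26*(-13) = -338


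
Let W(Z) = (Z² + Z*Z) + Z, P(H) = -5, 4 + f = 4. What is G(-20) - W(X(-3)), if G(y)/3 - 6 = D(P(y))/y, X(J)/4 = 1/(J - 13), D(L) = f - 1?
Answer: 731/40 ≈ 18.275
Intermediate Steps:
f = 0 (f = -4 + 4 = 0)
D(L) = -1 (D(L) = 0 - 1 = -1)
X(J) = 4/(-13 + J) (X(J) = 4/(J - 13) = 4/(-13 + J))
G(y) = 18 - 3/y (G(y) = 18 + 3*(-1/y) = 18 - 3/y)
W(Z) = Z + 2*Z² (W(Z) = (Z² + Z²) + Z = 2*Z² + Z = Z + 2*Z²)
G(-20) - W(X(-3)) = (18 - 3/(-20)) - 4/(-13 - 3)*(1 + 2*(4/(-13 - 3))) = (18 - 3*(-1/20)) - 4/(-16)*(1 + 2*(4/(-16))) = (18 + 3/20) - 4*(-1/16)*(1 + 2*(4*(-1/16))) = 363/20 - (-1)*(1 + 2*(-¼))/4 = 363/20 - (-1)*(1 - ½)/4 = 363/20 - (-1)/(4*2) = 363/20 - 1*(-⅛) = 363/20 + ⅛ = 731/40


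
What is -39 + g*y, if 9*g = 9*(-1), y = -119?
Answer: 80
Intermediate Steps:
g = -1 (g = (9*(-1))/9 = (1/9)*(-9) = -1)
-39 + g*y = -39 - 1*(-119) = -39 + 119 = 80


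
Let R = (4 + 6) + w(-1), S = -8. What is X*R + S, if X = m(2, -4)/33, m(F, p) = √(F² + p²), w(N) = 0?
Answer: -8 + 20*√5/33 ≈ -6.6448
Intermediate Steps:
X = 2*√5/33 (X = √(2² + (-4)²)/33 = √(4 + 16)*(1/33) = √20*(1/33) = (2*√5)*(1/33) = 2*√5/33 ≈ 0.13552)
R = 10 (R = (4 + 6) + 0 = 10 + 0 = 10)
X*R + S = (2*√5/33)*10 - 8 = 20*√5/33 - 8 = -8 + 20*√5/33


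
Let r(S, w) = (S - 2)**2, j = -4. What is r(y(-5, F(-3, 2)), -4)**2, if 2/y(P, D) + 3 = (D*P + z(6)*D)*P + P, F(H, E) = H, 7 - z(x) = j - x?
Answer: 855036081/54700816 ≈ 15.631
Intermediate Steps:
z(x) = 11 + x (z(x) = 7 - (-4 - x) = 7 + (4 + x) = 11 + x)
y(P, D) = 2/(-3 + P + P*(17*D + D*P)) (y(P, D) = 2/(-3 + ((D*P + (11 + 6)*D)*P + P)) = 2/(-3 + ((D*P + 17*D)*P + P)) = 2/(-3 + ((17*D + D*P)*P + P)) = 2/(-3 + (P*(17*D + D*P) + P)) = 2/(-3 + (P + P*(17*D + D*P))) = 2/(-3 + P + P*(17*D + D*P)))
r(S, w) = (-2 + S)**2
r(y(-5, F(-3, 2)), -4)**2 = ((-2 + 2/(-3 - 5 - 3*(-5)**2 + 17*(-3)*(-5)))**2)**2 = ((-2 + 2/(-3 - 5 - 3*25 + 255))**2)**2 = ((-2 + 2/(-3 - 5 - 75 + 255))**2)**2 = ((-2 + 2/172)**2)**2 = ((-2 + 2*(1/172))**2)**2 = ((-2 + 1/86)**2)**2 = ((-171/86)**2)**2 = (29241/7396)**2 = 855036081/54700816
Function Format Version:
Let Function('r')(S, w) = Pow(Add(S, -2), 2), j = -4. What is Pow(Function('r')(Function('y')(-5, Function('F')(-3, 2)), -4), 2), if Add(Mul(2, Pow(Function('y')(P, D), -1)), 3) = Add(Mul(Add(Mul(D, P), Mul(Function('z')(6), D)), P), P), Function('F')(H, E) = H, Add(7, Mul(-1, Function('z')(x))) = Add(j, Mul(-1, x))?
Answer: Rational(855036081, 54700816) ≈ 15.631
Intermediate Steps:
Function('z')(x) = Add(11, x) (Function('z')(x) = Add(7, Mul(-1, Add(-4, Mul(-1, x)))) = Add(7, Add(4, x)) = Add(11, x))
Function('y')(P, D) = Mul(2, Pow(Add(-3, P, Mul(P, Add(Mul(17, D), Mul(D, P)))), -1)) (Function('y')(P, D) = Mul(2, Pow(Add(-3, Add(Mul(Add(Mul(D, P), Mul(Add(11, 6), D)), P), P)), -1)) = Mul(2, Pow(Add(-3, Add(Mul(Add(Mul(D, P), Mul(17, D)), P), P)), -1)) = Mul(2, Pow(Add(-3, Add(Mul(Add(Mul(17, D), Mul(D, P)), P), P)), -1)) = Mul(2, Pow(Add(-3, Add(Mul(P, Add(Mul(17, D), Mul(D, P))), P)), -1)) = Mul(2, Pow(Add(-3, Add(P, Mul(P, Add(Mul(17, D), Mul(D, P))))), -1)) = Mul(2, Pow(Add(-3, P, Mul(P, Add(Mul(17, D), Mul(D, P)))), -1)))
Function('r')(S, w) = Pow(Add(-2, S), 2)
Pow(Function('r')(Function('y')(-5, Function('F')(-3, 2)), -4), 2) = Pow(Pow(Add(-2, Mul(2, Pow(Add(-3, -5, Mul(-3, Pow(-5, 2)), Mul(17, -3, -5)), -1))), 2), 2) = Pow(Pow(Add(-2, Mul(2, Pow(Add(-3, -5, Mul(-3, 25), 255), -1))), 2), 2) = Pow(Pow(Add(-2, Mul(2, Pow(Add(-3, -5, -75, 255), -1))), 2), 2) = Pow(Pow(Add(-2, Mul(2, Pow(172, -1))), 2), 2) = Pow(Pow(Add(-2, Mul(2, Rational(1, 172))), 2), 2) = Pow(Pow(Add(-2, Rational(1, 86)), 2), 2) = Pow(Pow(Rational(-171, 86), 2), 2) = Pow(Rational(29241, 7396), 2) = Rational(855036081, 54700816)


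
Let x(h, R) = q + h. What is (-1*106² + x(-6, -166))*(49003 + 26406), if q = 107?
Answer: -839679215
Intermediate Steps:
x(h, R) = 107 + h
(-1*106² + x(-6, -166))*(49003 + 26406) = (-1*106² + (107 - 6))*(49003 + 26406) = (-1*11236 + 101)*75409 = (-11236 + 101)*75409 = -11135*75409 = -839679215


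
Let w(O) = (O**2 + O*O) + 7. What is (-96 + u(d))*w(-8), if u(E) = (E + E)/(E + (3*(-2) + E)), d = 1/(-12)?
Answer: -479385/37 ≈ -12956.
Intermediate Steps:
d = -1/12 ≈ -0.083333
u(E) = 2*E/(-6 + 2*E) (u(E) = (2*E)/(E + (-6 + E)) = (2*E)/(-6 + 2*E) = 2*E/(-6 + 2*E))
w(O) = 7 + 2*O**2 (w(O) = (O**2 + O**2) + 7 = 2*O**2 + 7 = 7 + 2*O**2)
(-96 + u(d))*w(-8) = (-96 - 1/(12*(-3 - 1/12)))*(7 + 2*(-8)**2) = (-96 - 1/(12*(-37/12)))*(7 + 2*64) = (-96 - 1/12*(-12/37))*(7 + 128) = (-96 + 1/37)*135 = -3551/37*135 = -479385/37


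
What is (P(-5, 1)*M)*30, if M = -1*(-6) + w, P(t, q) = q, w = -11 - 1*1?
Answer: -180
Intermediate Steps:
w = -12 (w = -11 - 1 = -12)
M = -6 (M = -1*(-6) - 12 = 6 - 12 = -6)
(P(-5, 1)*M)*30 = (1*(-6))*30 = -6*30 = -180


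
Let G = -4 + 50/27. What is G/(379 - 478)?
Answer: 58/2673 ≈ 0.021698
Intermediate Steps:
G = -58/27 (G = -4 + 50*(1/27) = -4 + 50/27 = -58/27 ≈ -2.1481)
G/(379 - 478) = -58/(27*(379 - 478)) = -58/27/(-99) = -58/27*(-1/99) = 58/2673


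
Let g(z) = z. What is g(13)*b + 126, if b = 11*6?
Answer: 984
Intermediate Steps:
b = 66
g(13)*b + 126 = 13*66 + 126 = 858 + 126 = 984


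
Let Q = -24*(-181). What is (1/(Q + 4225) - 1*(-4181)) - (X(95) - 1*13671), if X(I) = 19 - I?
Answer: 153625033/8569 ≈ 17928.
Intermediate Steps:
Q = 4344
(1/(Q + 4225) - 1*(-4181)) - (X(95) - 1*13671) = (1/(4344 + 4225) - 1*(-4181)) - ((19 - 1*95) - 1*13671) = (1/8569 + 4181) - ((19 - 95) - 13671) = (1/8569 + 4181) - (-76 - 13671) = 35826990/8569 - 1*(-13747) = 35826990/8569 + 13747 = 153625033/8569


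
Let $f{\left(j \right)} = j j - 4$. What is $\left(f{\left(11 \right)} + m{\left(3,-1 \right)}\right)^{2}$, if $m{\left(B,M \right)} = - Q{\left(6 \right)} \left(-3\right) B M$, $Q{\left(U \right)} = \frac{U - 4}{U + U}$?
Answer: $\frac{53361}{4} \approx 13340.0$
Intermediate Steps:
$Q{\left(U \right)} = \frac{-4 + U}{2 U}$
$f{\left(j \right)} = -4 + j^{2}$ ($f{\left(j \right)} = j^{2} - 4 = -4 + j^{2}$)
$m{\left(B,M \right)} = \frac{B M}{2}$ ($m{\left(B,M \right)} = - \frac{-4 + 6}{2 \cdot 6} \left(-3\right) B M = - \frac{2}{2 \cdot 6} \left(-3\right) B M = \left(-1\right) \frac{1}{6} \left(-3\right) B M = \left(- \frac{1}{6}\right) \left(-3\right) B M = \frac{B}{2} M = \frac{B M}{2}$)
$\left(f{\left(11 \right)} + m{\left(3,-1 \right)}\right)^{2} = \left(\left(-4 + 11^{2}\right) + \frac{1}{2} \cdot 3 \left(-1\right)\right)^{2} = \left(\left(-4 + 121\right) - \frac{3}{2}\right)^{2} = \left(117 - \frac{3}{2}\right)^{2} = \left(\frac{231}{2}\right)^{2} = \frac{53361}{4}$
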